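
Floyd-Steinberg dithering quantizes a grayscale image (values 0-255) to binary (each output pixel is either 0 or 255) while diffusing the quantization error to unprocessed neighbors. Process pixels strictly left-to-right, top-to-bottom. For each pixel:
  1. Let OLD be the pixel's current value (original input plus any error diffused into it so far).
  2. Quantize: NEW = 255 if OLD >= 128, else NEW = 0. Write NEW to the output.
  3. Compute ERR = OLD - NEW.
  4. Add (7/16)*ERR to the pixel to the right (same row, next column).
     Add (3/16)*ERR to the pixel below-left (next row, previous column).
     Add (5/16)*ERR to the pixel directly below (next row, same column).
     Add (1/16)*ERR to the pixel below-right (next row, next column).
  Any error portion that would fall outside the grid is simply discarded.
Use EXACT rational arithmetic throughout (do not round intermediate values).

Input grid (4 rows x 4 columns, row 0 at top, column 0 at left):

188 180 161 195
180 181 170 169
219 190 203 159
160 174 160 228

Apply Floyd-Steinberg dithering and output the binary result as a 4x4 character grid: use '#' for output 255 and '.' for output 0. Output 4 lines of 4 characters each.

(0,0): OLD=188 → NEW=255, ERR=-67
(0,1): OLD=2411/16 → NEW=255, ERR=-1669/16
(0,2): OLD=29533/256 → NEW=0, ERR=29533/256
(0,3): OLD=1005451/4096 → NEW=255, ERR=-39029/4096
(1,0): OLD=35713/256 → NEW=255, ERR=-29567/256
(1,1): OLD=236167/2048 → NEW=0, ERR=236167/2048
(1,2): OLD=16265747/65536 → NEW=255, ERR=-445933/65536
(1,3): OLD=178525941/1048576 → NEW=255, ERR=-88860939/1048576
(2,0): OLD=6702013/32768 → NEW=255, ERR=-1653827/32768
(2,1): OLD=204955631/1048576 → NEW=255, ERR=-62431249/1048576
(2,2): OLD=348427019/2097152 → NEW=255, ERR=-186346741/2097152
(2,3): OLD=3127848255/33554432 → NEW=0, ERR=3127848255/33554432
(3,0): OLD=2232448493/16777216 → NEW=255, ERR=-2045741587/16777216
(3,1): OLD=22073997107/268435456 → NEW=0, ERR=22073997107/268435456
(3,2): OLD=781536791245/4294967296 → NEW=255, ERR=-313679869235/4294967296
(3,3): OLD=15092466368795/68719476736 → NEW=255, ERR=-2431000198885/68719476736
Row 0: ##.#
Row 1: #.##
Row 2: ###.
Row 3: #.##

Answer: ##.#
#.##
###.
#.##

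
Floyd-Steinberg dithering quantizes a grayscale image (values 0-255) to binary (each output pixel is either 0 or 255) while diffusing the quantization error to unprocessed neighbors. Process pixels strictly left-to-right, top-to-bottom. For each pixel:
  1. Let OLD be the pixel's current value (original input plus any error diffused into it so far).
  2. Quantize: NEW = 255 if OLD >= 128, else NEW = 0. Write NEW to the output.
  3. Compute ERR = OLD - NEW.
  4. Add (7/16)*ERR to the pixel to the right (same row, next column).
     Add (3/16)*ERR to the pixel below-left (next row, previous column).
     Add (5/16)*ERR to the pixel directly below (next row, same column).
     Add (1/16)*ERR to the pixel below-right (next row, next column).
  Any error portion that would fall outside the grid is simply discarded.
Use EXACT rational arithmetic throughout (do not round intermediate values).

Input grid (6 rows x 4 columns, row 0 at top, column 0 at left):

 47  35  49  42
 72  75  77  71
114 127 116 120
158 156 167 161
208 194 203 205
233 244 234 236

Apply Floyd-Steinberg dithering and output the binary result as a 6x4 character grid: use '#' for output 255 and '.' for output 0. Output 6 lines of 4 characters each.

Answer: ....
.#.#
.#..
#.##
####
####

Derivation:
(0,0): OLD=47 → NEW=0, ERR=47
(0,1): OLD=889/16 → NEW=0, ERR=889/16
(0,2): OLD=18767/256 → NEW=0, ERR=18767/256
(0,3): OLD=303401/4096 → NEW=0, ERR=303401/4096
(1,0): OLD=24859/256 → NEW=0, ERR=24859/256
(1,1): OLD=310333/2048 → NEW=255, ERR=-211907/2048
(1,2): OLD=4718721/65536 → NEW=0, ERR=4718721/65536
(1,3): OLD=136556375/1048576 → NEW=255, ERR=-130830505/1048576
(2,0): OLD=4094191/32768 → NEW=0, ERR=4094191/32768
(2,1): OLD=177102773/1048576 → NEW=255, ERR=-90284107/1048576
(2,2): OLD=148834761/2097152 → NEW=0, ERR=148834761/2097152
(2,3): OLD=3911069189/33554432 → NEW=0, ERR=3911069189/33554432
(3,0): OLD=3035018367/16777216 → NEW=255, ERR=-1243171713/16777216
(3,1): OLD=31619260641/268435456 → NEW=0, ERR=31619260641/268435456
(3,2): OLD=1104601539103/4294967296 → NEW=255, ERR=9384878623/4294967296
(3,3): OLD=13937427776345/68719476736 → NEW=255, ERR=-3586038791335/68719476736
(4,0): OLD=888757242451/4294967296 → NEW=255, ERR=-206459418029/4294967296
(4,1): OLD=7062903044601/34359738368 → NEW=255, ERR=-1698830239239/34359738368
(4,2): OLD=197504441729113/1099511627776 → NEW=255, ERR=-82871023353767/1099511627776
(4,3): OLD=2741820401249599/17592186044416 → NEW=255, ERR=-1744187040076481/17592186044416
(5,0): OLD=114738237197027/549755813888 → NEW=255, ERR=-25449495344413/549755813888
(5,1): OLD=3362920940660757/17592186044416 → NEW=255, ERR=-1123086500665323/17592186044416
(5,2): OLD=1414734217956721/8796093022208 → NEW=255, ERR=-828269502706319/8796093022208
(5,3): OLD=44785449891783673/281474976710656 → NEW=255, ERR=-26990669169433607/281474976710656
Row 0: ....
Row 1: .#.#
Row 2: .#..
Row 3: #.##
Row 4: ####
Row 5: ####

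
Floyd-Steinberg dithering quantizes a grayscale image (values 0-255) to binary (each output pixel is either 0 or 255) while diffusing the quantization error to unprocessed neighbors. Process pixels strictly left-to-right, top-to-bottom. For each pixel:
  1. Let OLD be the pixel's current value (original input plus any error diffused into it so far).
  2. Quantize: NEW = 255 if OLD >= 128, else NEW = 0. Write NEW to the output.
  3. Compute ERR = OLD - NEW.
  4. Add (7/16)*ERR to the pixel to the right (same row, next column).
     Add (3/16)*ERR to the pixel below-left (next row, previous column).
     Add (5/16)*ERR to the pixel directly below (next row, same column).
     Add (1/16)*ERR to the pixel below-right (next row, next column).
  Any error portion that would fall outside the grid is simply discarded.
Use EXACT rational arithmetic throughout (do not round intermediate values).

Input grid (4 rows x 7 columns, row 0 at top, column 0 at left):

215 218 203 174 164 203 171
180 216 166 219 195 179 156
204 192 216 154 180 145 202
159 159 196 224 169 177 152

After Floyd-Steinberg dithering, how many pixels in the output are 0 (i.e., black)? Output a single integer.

Answer: 6

Derivation:
(0,0): OLD=215 → NEW=255, ERR=-40
(0,1): OLD=401/2 → NEW=255, ERR=-109/2
(0,2): OLD=5733/32 → NEW=255, ERR=-2427/32
(0,3): OLD=72099/512 → NEW=255, ERR=-58461/512
(0,4): OLD=934261/8192 → NEW=0, ERR=934261/8192
(0,5): OLD=33147443/131072 → NEW=255, ERR=-275917/131072
(0,6): OLD=356681573/2097152 → NEW=255, ERR=-178092187/2097152
(1,0): OLD=5033/32 → NEW=255, ERR=-3127/32
(1,1): OLD=35711/256 → NEW=255, ERR=-29569/256
(1,2): OLD=548459/8192 → NEW=0, ERR=548459/8192
(1,3): OLD=7512143/32768 → NEW=255, ERR=-843697/32768
(1,4): OLD=444268237/2097152 → NEW=255, ERR=-90505523/2097152
(1,5): OLD=2527762781/16777216 → NEW=255, ERR=-1750427299/16777216
(1,6): OLD=22463935187/268435456 → NEW=0, ERR=22463935187/268435456
(2,0): OLD=621797/4096 → NEW=255, ERR=-422683/4096
(2,1): OLD=15362087/131072 → NEW=0, ERR=15362087/131072
(2,2): OLD=579132469/2097152 → NEW=255, ERR=44358709/2097152
(2,3): OLD=2538399693/16777216 → NEW=255, ERR=-1739790387/16777216
(2,4): OLD=13418186845/134217728 → NEW=0, ERR=13418186845/134217728
(2,5): OLD=726397788447/4294967296 → NEW=255, ERR=-368818872033/4294967296
(2,6): OLD=12648607622857/68719476736 → NEW=255, ERR=-4874858944823/68719476736
(3,0): OLD=311904149/2097152 → NEW=255, ERR=-222869611/2097152
(3,1): OLD=2460348401/16777216 → NEW=255, ERR=-1817841679/16777216
(3,2): OLD=19204890979/134217728 → NEW=255, ERR=-15020629661/134217728
(3,3): OLD=87348457989/536870912 → NEW=255, ERR=-49553624571/536870912
(3,4): OLD=9433655532437/68719476736 → NEW=255, ERR=-8089811035243/68719476736
(3,5): OLD=50362452968591/549755813888 → NEW=0, ERR=50362452968591/549755813888
(3,6): OLD=1447340136742609/8796093022208 → NEW=255, ERR=-795663583920431/8796093022208
Output grid:
  Row 0: ####.##  (1 black, running=1)
  Row 1: ##.###.  (2 black, running=3)
  Row 2: #.##.##  (2 black, running=5)
  Row 3: #####.#  (1 black, running=6)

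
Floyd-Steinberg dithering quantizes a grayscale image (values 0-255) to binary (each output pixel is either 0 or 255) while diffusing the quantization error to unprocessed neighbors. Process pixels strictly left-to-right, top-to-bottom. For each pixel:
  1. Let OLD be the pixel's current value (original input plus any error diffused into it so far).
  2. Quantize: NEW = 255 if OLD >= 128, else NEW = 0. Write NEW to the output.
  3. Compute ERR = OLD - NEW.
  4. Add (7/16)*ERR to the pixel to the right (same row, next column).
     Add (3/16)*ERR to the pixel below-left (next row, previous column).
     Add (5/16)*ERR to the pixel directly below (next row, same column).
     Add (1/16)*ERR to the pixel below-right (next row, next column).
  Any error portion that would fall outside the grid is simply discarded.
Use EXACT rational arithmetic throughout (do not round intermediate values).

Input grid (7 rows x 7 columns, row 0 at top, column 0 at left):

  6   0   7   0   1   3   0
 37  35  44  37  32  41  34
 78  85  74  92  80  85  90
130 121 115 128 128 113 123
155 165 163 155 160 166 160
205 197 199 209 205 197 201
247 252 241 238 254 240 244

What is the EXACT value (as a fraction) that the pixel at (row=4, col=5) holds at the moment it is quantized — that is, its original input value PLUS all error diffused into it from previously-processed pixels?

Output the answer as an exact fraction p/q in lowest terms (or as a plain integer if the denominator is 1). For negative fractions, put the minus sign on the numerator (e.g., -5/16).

Answer: 76937439526928807/562949953421312

Derivation:
(0,0): OLD=6 → NEW=0, ERR=6
(0,1): OLD=21/8 → NEW=0, ERR=21/8
(0,2): OLD=1043/128 → NEW=0, ERR=1043/128
(0,3): OLD=7301/2048 → NEW=0, ERR=7301/2048
(0,4): OLD=83875/32768 → NEW=0, ERR=83875/32768
(0,5): OLD=2159989/524288 → NEW=0, ERR=2159989/524288
(0,6): OLD=15119923/8388608 → NEW=0, ERR=15119923/8388608
(1,0): OLD=5039/128 → NEW=0, ERR=5039/128
(1,1): OLD=56265/1024 → NEW=0, ERR=56265/1024
(1,2): OLD=2340221/32768 → NEW=0, ERR=2340221/32768
(1,3): OLD=9220729/131072 → NEW=0, ERR=9220729/131072
(1,4): OLD=541674891/8388608 → NEW=0, ERR=541674891/8388608
(1,5): OLD=4767140987/67108864 → NEW=0, ERR=4767140987/67108864
(1,6): OLD=70758484437/1073741824 → NEW=0, ERR=70758484437/1073741824
(2,0): OLD=1648307/16384 → NEW=0, ERR=1648307/16384
(2,1): OLD=84953825/524288 → NEW=255, ERR=-48739615/524288
(2,2): OLD=606253795/8388608 → NEW=0, ERR=606253795/8388608
(2,3): OLD=10883281035/67108864 → NEW=255, ERR=-6229479285/67108864
(2,4): OLD=41491211387/536870912 → NEW=0, ERR=41491211387/536870912
(2,5): OLD=2704146958377/17179869184 → NEW=255, ERR=-1676719683543/17179869184
(2,6): OLD=19883040687791/274877906944 → NEW=0, ERR=19883040687791/274877906944
(3,0): OLD=1208029315/8388608 → NEW=255, ERR=-931065725/8388608
(3,1): OLD=4243205191/67108864 → NEW=0, ERR=4243205191/67108864
(3,2): OLD=76252894661/536870912 → NEW=255, ERR=-60649187899/536870912
(3,3): OLD=147265504531/2147483648 → NEW=0, ERR=147265504531/2147483648
(3,4): OLD=43444928416899/274877906944 → NEW=255, ERR=-26648937853821/274877906944
(3,5): OLD=128595869194041/2199023255552 → NEW=0, ERR=128595869194041/2199023255552
(3,6): OLD=5808550359302759/35184372088832 → NEW=255, ERR=-3163464523349401/35184372088832
(4,0): OLD=141916969293/1073741824 → NEW=255, ERR=-131887195827/1073741824
(4,1): OLD=1767852919657/17179869184 → NEW=0, ERR=1767852919657/17179869184
(4,2): OLD=52096831843271/274877906944 → NEW=255, ERR=-17997034427449/274877906944
(4,3): OLD=269484346681533/2199023255552 → NEW=0, ERR=269484346681533/2199023255552
(4,4): OLD=3493259965526439/17592186044416 → NEW=255, ERR=-992747475799641/17592186044416
(4,5): OLD=76937439526928807/562949953421312 → NEW=255, ERR=-66614798595505753/562949953421312
Target (4,5): original=166, with diffused error = 76937439526928807/562949953421312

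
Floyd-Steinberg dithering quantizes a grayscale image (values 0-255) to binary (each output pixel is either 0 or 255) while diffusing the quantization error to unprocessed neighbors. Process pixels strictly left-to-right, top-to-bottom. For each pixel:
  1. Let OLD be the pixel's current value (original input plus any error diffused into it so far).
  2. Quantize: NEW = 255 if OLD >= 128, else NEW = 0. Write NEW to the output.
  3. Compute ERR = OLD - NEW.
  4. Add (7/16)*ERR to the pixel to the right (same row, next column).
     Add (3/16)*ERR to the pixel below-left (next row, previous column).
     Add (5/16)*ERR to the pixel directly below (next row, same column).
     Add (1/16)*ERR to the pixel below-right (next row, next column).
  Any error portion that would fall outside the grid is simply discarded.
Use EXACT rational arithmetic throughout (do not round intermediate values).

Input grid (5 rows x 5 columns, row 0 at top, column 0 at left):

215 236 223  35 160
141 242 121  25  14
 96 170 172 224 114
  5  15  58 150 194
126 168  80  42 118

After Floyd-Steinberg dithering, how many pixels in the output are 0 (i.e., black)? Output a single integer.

(0,0): OLD=215 → NEW=255, ERR=-40
(0,1): OLD=437/2 → NEW=255, ERR=-73/2
(0,2): OLD=6625/32 → NEW=255, ERR=-1535/32
(0,3): OLD=7175/512 → NEW=0, ERR=7175/512
(0,4): OLD=1360945/8192 → NEW=255, ERR=-728015/8192
(1,0): OLD=3893/32 → NEW=0, ERR=3893/32
(1,1): OLD=69715/256 → NEW=255, ERR=4435/256
(1,2): OLD=933359/8192 → NEW=0, ERR=933359/8192
(1,3): OLD=1951827/32768 → NEW=0, ERR=1951827/32768
(1,4): OLD=6901721/524288 → NEW=0, ERR=6901721/524288
(2,0): OLD=562241/4096 → NEW=255, ERR=-482239/4096
(2,1): OLD=20037179/131072 → NEW=255, ERR=-13386181/131072
(2,2): OLD=367368241/2097152 → NEW=255, ERR=-167405519/2097152
(2,3): OLD=7290699331/33554432 → NEW=255, ERR=-1265680829/33554432
(2,4): OLD=56550739733/536870912 → NEW=0, ERR=56550739733/536870912
(3,0): OLD=-106831023/2097152 → NEW=0, ERR=-106831023/2097152
(3,1): OLD=-1032259043/16777216 → NEW=0, ERR=-1032259043/16777216
(3,2): OLD=-3929460049/536870912 → NEW=0, ERR=-3929460049/536870912
(3,3): OLD=160815738559/1073741824 → NEW=255, ERR=-112988426561/1073741824
(3,4): OLD=3066981246571/17179869184 → NEW=255, ERR=-1313885395349/17179869184
(4,0): OLD=26452849407/268435456 → NEW=0, ERR=26452849407/268435456
(4,1): OLD=1609150334239/8589934592 → NEW=255, ERR=-581282986721/8589934592
(4,2): OLD=3371539699313/137438953472 → NEW=0, ERR=3371539699313/137438953472
(4,3): OLD=11107970368415/2199023255552 → NEW=0, ERR=11107970368415/2199023255552
(4,4): OLD=3157224748440793/35184372088832 → NEW=0, ERR=3157224748440793/35184372088832
Output grid:
  Row 0: ###.#  (1 black, running=1)
  Row 1: .#...  (4 black, running=5)
  Row 2: ####.  (1 black, running=6)
  Row 3: ...##  (3 black, running=9)
  Row 4: .#...  (4 black, running=13)

Answer: 13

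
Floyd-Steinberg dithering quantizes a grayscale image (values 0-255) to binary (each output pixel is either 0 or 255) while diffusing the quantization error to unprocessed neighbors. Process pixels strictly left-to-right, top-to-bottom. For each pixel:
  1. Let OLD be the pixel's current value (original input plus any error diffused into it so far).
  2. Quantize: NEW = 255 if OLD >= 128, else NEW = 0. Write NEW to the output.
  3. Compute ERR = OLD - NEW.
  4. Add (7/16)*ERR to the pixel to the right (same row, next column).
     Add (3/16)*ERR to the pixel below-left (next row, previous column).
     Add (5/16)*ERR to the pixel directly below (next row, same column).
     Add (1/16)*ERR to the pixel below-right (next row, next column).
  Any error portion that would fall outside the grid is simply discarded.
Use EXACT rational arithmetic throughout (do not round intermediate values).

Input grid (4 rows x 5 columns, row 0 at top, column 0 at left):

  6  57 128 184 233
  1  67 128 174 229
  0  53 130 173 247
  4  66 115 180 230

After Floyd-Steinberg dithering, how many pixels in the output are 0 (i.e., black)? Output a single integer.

(0,0): OLD=6 → NEW=0, ERR=6
(0,1): OLD=477/8 → NEW=0, ERR=477/8
(0,2): OLD=19723/128 → NEW=255, ERR=-12917/128
(0,3): OLD=286413/2048 → NEW=255, ERR=-235827/2048
(0,4): OLD=5984155/32768 → NEW=255, ERR=-2371685/32768
(1,0): OLD=1799/128 → NEW=0, ERR=1799/128
(1,1): OLD=74993/1024 → NEW=0, ERR=74993/1024
(1,2): OLD=3625477/32768 → NEW=0, ERR=3625477/32768
(1,3): OLD=21829121/131072 → NEW=255, ERR=-11594239/131072
(1,4): OLD=336561507/2097152 → NEW=255, ERR=-198212253/2097152
(2,0): OLD=296939/16384 → NEW=0, ERR=296939/16384
(2,1): OLD=55280265/524288 → NEW=0, ERR=55280265/524288
(2,2): OLD=1666784603/8388608 → NEW=255, ERR=-472310437/8388608
(2,3): OLD=14752912481/134217728 → NEW=0, ERR=14752912481/134217728
(2,4): OLD=558398426727/2147483648 → NEW=255, ERR=10790096487/2147483648
(3,0): OLD=246905467/8388608 → NEW=0, ERR=246905467/8388608
(3,1): OLD=6872115487/67108864 → NEW=0, ERR=6872115487/67108864
(3,2): OLD=363795886661/2147483648 → NEW=255, ERR=-183812443579/2147483648
(3,3): OLD=748719702157/4294967296 → NEW=255, ERR=-346496958323/4294967296
(3,4): OLD=13959995105281/68719476736 → NEW=255, ERR=-3563471462399/68719476736
Output grid:
  Row 0: ..###  (2 black, running=2)
  Row 1: ...##  (3 black, running=5)
  Row 2: ..#.#  (3 black, running=8)
  Row 3: ..###  (2 black, running=10)

Answer: 10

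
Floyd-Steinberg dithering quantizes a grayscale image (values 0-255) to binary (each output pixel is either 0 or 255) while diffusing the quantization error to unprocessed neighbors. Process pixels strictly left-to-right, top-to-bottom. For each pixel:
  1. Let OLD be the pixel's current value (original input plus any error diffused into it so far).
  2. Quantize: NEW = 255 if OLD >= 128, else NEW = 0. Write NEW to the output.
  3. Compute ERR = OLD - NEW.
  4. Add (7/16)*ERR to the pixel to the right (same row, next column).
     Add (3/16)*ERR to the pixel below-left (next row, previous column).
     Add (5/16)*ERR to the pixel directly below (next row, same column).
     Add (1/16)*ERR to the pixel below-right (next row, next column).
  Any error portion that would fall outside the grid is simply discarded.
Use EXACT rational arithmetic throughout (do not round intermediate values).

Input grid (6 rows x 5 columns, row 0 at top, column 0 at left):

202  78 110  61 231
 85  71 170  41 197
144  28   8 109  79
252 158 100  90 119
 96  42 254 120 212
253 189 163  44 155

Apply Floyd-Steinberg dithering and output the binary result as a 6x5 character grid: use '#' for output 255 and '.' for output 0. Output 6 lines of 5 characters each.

Answer: #.#.#
..#.#
#....
##.#.
..###
###..

Derivation:
(0,0): OLD=202 → NEW=255, ERR=-53
(0,1): OLD=877/16 → NEW=0, ERR=877/16
(0,2): OLD=34299/256 → NEW=255, ERR=-30981/256
(0,3): OLD=32989/4096 → NEW=0, ERR=32989/4096
(0,4): OLD=15369739/65536 → NEW=255, ERR=-1341941/65536
(1,0): OLD=20151/256 → NEW=0, ERR=20151/256
(1,1): OLD=197761/2048 → NEW=0, ERR=197761/2048
(1,2): OLD=11754773/65536 → NEW=255, ERR=-4956907/65536
(1,3): OLD=-256143/262144 → NEW=0, ERR=-256143/262144
(1,4): OLD=799757363/4194304 → NEW=255, ERR=-269790157/4194304
(2,0): OLD=6117915/32768 → NEW=255, ERR=-2237925/32768
(2,1): OLD=19958873/1048576 → NEW=0, ERR=19958873/1048576
(2,2): OLD=-24442805/16777216 → NEW=0, ERR=-24442805/16777216
(2,3): OLD=24499949233/268435456 → NEW=0, ERR=24499949233/268435456
(2,4): OLD=424206920343/4294967296 → NEW=0, ERR=424206920343/4294967296
(3,0): OLD=3929667051/16777216 → NEW=255, ERR=-348523029/16777216
(3,1): OLD=20175352335/134217728 → NEW=255, ERR=-14050168305/134217728
(3,2): OLD=309448268117/4294967296 → NEW=0, ERR=309448268117/4294967296
(3,3): OLD=1447156265581/8589934592 → NEW=255, ERR=-743277055379/8589934592
(3,4): OLD=16178363654401/137438953472 → NEW=0, ERR=16178363654401/137438953472
(4,0): OLD=150067004133/2147483648 → NEW=0, ERR=150067004133/2147483648
(4,1): OLD=3578252060901/68719476736 → NEW=0, ERR=3578252060901/68719476736
(4,2): OLD=304047243829515/1099511627776 → NEW=255, ERR=23671778746635/1099511627776
(4,3): OLD=2268566945457381/17592186044416 → NEW=255, ERR=-2217440495868699/17592186044416
(4,4): OLD=52982532920978627/281474976710656 → NEW=255, ERR=-18793586140238653/281474976710656
(5,0): OLD=312921918671311/1099511627776 → NEW=255, ERR=32546453588431/1099511627776
(5,1): OLD=1993429072370861/8796093022208 → NEW=255, ERR=-249574648292179/8796093022208
(5,2): OLD=38543829467461781/281474976710656 → NEW=255, ERR=-33232289593755499/281474976710656
(5,3): OLD=-65545916570764997/1125899906842624 → NEW=0, ERR=-65545916570764997/1125899906842624
(5,4): OLD=1815622438433982745/18014398509481984 → NEW=0, ERR=1815622438433982745/18014398509481984
Row 0: #.#.#
Row 1: ..#.#
Row 2: #....
Row 3: ##.#.
Row 4: ..###
Row 5: ###..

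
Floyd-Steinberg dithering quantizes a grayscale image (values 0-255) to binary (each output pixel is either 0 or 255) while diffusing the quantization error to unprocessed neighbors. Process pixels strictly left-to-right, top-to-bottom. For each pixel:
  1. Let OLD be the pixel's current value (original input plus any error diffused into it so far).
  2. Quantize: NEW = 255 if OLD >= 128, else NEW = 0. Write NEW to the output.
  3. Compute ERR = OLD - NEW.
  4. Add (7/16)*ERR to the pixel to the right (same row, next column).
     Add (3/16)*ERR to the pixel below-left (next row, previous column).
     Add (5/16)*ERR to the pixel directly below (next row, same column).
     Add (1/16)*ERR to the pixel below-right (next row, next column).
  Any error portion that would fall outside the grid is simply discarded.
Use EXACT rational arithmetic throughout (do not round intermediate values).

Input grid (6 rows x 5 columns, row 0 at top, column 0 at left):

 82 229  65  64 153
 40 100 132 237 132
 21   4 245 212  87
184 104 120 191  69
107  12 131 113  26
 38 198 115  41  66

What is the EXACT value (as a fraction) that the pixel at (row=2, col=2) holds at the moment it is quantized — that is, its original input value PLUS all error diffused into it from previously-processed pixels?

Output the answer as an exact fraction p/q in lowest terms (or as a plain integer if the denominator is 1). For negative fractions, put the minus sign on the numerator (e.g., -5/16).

(0,0): OLD=82 → NEW=0, ERR=82
(0,1): OLD=2119/8 → NEW=255, ERR=79/8
(0,2): OLD=8873/128 → NEW=0, ERR=8873/128
(0,3): OLD=193183/2048 → NEW=0, ERR=193183/2048
(0,4): OLD=6365785/32768 → NEW=255, ERR=-1990055/32768
(1,0): OLD=8637/128 → NEW=0, ERR=8637/128
(1,1): OLD=154347/1024 → NEW=255, ERR=-106773/1024
(1,2): OLD=4140167/32768 → NEW=0, ERR=4140167/32768
(1,3): OLD=41248347/131072 → NEW=255, ERR=7824987/131072
(1,4): OLD=304161585/2097152 → NEW=255, ERR=-230612175/2097152
(2,0): OLD=369225/16384 → NEW=0, ERR=369225/16384
(2,1): OLD=4814195/524288 → NEW=0, ERR=4814195/524288
(2,2): OLD=2459353753/8388608 → NEW=255, ERR=320258713/8388608
Target (2,2): original=245, with diffused error = 2459353753/8388608

Answer: 2459353753/8388608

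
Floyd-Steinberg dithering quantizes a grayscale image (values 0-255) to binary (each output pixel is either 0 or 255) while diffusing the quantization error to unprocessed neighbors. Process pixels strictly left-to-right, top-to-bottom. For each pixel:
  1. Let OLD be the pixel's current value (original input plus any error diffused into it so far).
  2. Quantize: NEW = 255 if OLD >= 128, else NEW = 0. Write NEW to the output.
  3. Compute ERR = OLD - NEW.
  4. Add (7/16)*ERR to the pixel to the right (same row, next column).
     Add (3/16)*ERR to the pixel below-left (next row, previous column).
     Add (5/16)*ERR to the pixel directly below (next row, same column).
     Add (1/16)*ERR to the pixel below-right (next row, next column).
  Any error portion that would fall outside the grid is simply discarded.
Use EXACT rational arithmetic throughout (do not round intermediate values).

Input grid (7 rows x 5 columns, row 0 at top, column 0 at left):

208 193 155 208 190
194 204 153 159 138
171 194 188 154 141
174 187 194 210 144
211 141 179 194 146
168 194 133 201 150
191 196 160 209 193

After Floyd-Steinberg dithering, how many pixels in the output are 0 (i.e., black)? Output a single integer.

(0,0): OLD=208 → NEW=255, ERR=-47
(0,1): OLD=2759/16 → NEW=255, ERR=-1321/16
(0,2): OLD=30433/256 → NEW=0, ERR=30433/256
(0,3): OLD=1064999/4096 → NEW=255, ERR=20519/4096
(0,4): OLD=12595473/65536 → NEW=255, ERR=-4116207/65536
(1,0): OLD=41941/256 → NEW=255, ERR=-23339/256
(1,1): OLD=322899/2048 → NEW=255, ERR=-199341/2048
(1,2): OLD=9394255/65536 → NEW=255, ERR=-7317425/65536
(1,3): OLD=28146339/262144 → NEW=0, ERR=28146339/262144
(1,4): OLD=694827401/4194304 → NEW=255, ERR=-374720119/4194304
(2,0): OLD=4071745/32768 → NEW=0, ERR=4071745/32768
(2,1): OLD=200606555/1048576 → NEW=255, ERR=-66780325/1048576
(2,2): OLD=2336953809/16777216 → NEW=255, ERR=-1941236271/16777216
(2,3): OLD=30387332579/268435456 → NEW=0, ERR=30387332579/268435456
(2,4): OLD=727213129845/4294967296 → NEW=255, ERR=-368003530635/4294967296
(3,0): OLD=3370373809/16777216 → NEW=255, ERR=-907816271/16777216
(3,1): OLD=17380657501/134217728 → NEW=255, ERR=-16844863139/134217728
(3,2): OLD=516162904335/4294967296 → NEW=0, ERR=516162904335/4294967296
(3,3): OLD=2359281246743/8589934592 → NEW=255, ERR=168847925783/8589934592
(3,4): OLD=18265504116627/137438953472 → NEW=255, ERR=-16781429018733/137438953472
(4,0): OLD=366271809471/2147483648 → NEW=255, ERR=-181336520769/2147483648
(4,1): OLD=5771644574399/68719476736 → NEW=0, ERR=5771644574399/68719476736
(4,2): OLD=273934906031121/1099511627776 → NEW=255, ERR=-6440559051759/1099511627776
(4,3): OLD=3205246258815679/17592186044416 → NEW=255, ERR=-1280761182510401/17592186044416
(4,4): OLD=21735704302197433/281474976710656 → NEW=0, ERR=21735704302197433/281474976710656
(5,0): OLD=173019043866525/1099511627776 → NEW=255, ERR=-107356421216355/1099511627776
(5,1): OLD=1505477367132567/8796093022208 → NEW=255, ERR=-737526353530473/8796093022208
(5,2): OLD=24230815692464847/281474976710656 → NEW=0, ERR=24230815692464847/281474976710656
(5,3): OLD=258984167534308385/1125899906842624 → NEW=255, ERR=-28120308710560735/1125899906842624
(5,4): OLD=2858062985811655451/18014398509481984 → NEW=255, ERR=-1735608634106250469/18014398509481984
(6,0): OLD=20374024366622029/140737488355328 → NEW=255, ERR=-15514035163986611/140737488355328
(6,1): OLD=592714021349936643/4503599627370496 → NEW=255, ERR=-555703883629539837/4503599627370496
(6,2): OLD=8862695918524547665/72057594037927936 → NEW=0, ERR=8862695918524547665/72057594037927936
(6,3): OLD=279376752313119411643/1152921504606846976 → NEW=255, ERR=-14618231361626567237/1152921504606846976
(6,4): OLD=2873704027660943148509/18446744073709551616 → NEW=255, ERR=-1830215711134992513571/18446744073709551616
Output grid:
  Row 0: ##.##  (1 black, running=1)
  Row 1: ###.#  (1 black, running=2)
  Row 2: .##.#  (2 black, running=4)
  Row 3: ##.##  (1 black, running=5)
  Row 4: #.##.  (2 black, running=7)
  Row 5: ##.##  (1 black, running=8)
  Row 6: ##.##  (1 black, running=9)

Answer: 9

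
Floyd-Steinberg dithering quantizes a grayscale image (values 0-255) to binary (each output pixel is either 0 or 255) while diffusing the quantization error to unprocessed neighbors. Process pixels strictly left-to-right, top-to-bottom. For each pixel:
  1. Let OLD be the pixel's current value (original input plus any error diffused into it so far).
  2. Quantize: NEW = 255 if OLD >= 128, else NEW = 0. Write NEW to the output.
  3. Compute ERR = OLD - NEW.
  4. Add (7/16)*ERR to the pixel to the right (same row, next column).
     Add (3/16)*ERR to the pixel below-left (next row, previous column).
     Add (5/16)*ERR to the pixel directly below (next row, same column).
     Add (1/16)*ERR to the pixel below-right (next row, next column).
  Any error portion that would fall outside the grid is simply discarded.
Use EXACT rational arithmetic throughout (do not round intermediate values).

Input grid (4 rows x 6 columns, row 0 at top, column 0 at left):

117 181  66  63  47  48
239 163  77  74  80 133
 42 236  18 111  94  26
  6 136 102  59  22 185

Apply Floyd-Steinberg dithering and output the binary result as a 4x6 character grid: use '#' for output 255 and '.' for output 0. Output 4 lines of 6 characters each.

Answer: .#....
##.#.#
.#..#.
.#...#

Derivation:
(0,0): OLD=117 → NEW=0, ERR=117
(0,1): OLD=3715/16 → NEW=255, ERR=-365/16
(0,2): OLD=14341/256 → NEW=0, ERR=14341/256
(0,3): OLD=358435/4096 → NEW=0, ERR=358435/4096
(0,4): OLD=5589237/65536 → NEW=0, ERR=5589237/65536
(0,5): OLD=89456307/1048576 → NEW=0, ERR=89456307/1048576
(1,0): OLD=69449/256 → NEW=255, ERR=4169/256
(1,1): OLD=370303/2048 → NEW=255, ERR=-151937/2048
(1,2): OLD=5048299/65536 → NEW=0, ERR=5048299/65536
(1,3): OLD=40511631/262144 → NEW=255, ERR=-26335089/262144
(1,4): OLD=1412062029/16777216 → NEW=0, ERR=1412062029/16777216
(1,5): OLD=54173699083/268435456 → NEW=255, ERR=-14277342197/268435456
(2,0): OLD=1087205/32768 → NEW=0, ERR=1087205/32768
(2,1): OLD=254587047/1048576 → NEW=255, ERR=-12799833/1048576
(2,2): OLD=222442165/16777216 → NEW=0, ERR=222442165/16777216
(2,3): OLD=14227376461/134217728 → NEW=0, ERR=14227376461/134217728
(2,4): OLD=646076000871/4294967296 → NEW=255, ERR=-449140659609/4294967296
(2,5): OLD=-2137977718463/68719476736 → NEW=0, ERR=-2137977718463/68719476736
(3,0): OLD=236216597/16777216 → NEW=0, ERR=236216597/16777216
(3,1): OLD=19180363505/134217728 → NEW=255, ERR=-15045157135/134217728
(3,2): OLD=81834334755/1073741824 → NEW=0, ERR=81834334755/1073741824
(3,3): OLD=7331713949737/68719476736 → NEW=0, ERR=7331713949737/68719476736
(3,4): OLD=20225242141577/549755813888 → NEW=0, ERR=20225242141577/549755813888
(3,5): OLD=1625844790931047/8796093022208 → NEW=255, ERR=-617158929731993/8796093022208
Row 0: .#....
Row 1: ##.#.#
Row 2: .#..#.
Row 3: .#...#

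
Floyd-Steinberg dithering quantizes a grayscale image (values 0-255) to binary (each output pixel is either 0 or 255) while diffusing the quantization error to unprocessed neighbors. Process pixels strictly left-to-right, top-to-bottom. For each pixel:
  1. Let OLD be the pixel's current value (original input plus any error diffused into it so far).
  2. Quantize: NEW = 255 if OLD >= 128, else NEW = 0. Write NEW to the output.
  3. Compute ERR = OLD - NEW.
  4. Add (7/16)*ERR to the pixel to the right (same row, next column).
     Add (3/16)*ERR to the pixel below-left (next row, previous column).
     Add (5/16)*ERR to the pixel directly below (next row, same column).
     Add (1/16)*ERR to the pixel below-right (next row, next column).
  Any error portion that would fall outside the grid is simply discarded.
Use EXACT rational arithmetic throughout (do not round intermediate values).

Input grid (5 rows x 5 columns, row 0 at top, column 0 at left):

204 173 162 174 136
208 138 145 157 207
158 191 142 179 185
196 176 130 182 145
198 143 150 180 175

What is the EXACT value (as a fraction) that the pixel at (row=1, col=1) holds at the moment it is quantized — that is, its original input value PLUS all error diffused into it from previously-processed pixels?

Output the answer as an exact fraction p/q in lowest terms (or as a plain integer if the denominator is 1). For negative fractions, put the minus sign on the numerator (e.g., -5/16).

(0,0): OLD=204 → NEW=255, ERR=-51
(0,1): OLD=2411/16 → NEW=255, ERR=-1669/16
(0,2): OLD=29789/256 → NEW=0, ERR=29789/256
(0,3): OLD=921227/4096 → NEW=255, ERR=-123253/4096
(0,4): OLD=8050125/65536 → NEW=0, ERR=8050125/65536
(1,0): OLD=44161/256 → NEW=255, ERR=-21119/256
(1,1): OLD=180103/2048 → NEW=0, ERR=180103/2048
Target (1,1): original=138, with diffused error = 180103/2048

Answer: 180103/2048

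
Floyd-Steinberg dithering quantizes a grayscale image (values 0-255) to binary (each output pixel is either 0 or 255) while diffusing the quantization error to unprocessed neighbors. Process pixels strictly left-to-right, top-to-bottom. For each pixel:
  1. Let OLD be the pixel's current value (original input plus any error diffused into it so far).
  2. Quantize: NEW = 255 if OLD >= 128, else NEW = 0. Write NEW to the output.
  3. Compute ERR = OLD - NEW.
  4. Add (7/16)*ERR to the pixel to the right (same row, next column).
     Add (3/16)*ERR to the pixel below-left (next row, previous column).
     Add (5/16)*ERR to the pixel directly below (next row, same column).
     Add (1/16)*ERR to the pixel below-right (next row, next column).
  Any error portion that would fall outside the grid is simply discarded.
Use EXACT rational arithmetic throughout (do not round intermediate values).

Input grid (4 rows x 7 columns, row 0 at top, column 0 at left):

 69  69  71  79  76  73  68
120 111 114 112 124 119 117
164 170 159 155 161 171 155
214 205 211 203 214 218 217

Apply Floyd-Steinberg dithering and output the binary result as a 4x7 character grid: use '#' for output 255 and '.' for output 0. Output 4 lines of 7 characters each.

(0,0): OLD=69 → NEW=0, ERR=69
(0,1): OLD=1587/16 → NEW=0, ERR=1587/16
(0,2): OLD=29285/256 → NEW=0, ERR=29285/256
(0,3): OLD=528579/4096 → NEW=255, ERR=-515901/4096
(0,4): OLD=1369429/65536 → NEW=0, ERR=1369429/65536
(0,5): OLD=86132051/1048576 → NEW=0, ERR=86132051/1048576
(0,6): OLD=1743775045/16777216 → NEW=0, ERR=1743775045/16777216
(1,0): OLD=41001/256 → NEW=255, ERR=-24279/256
(1,1): OLD=258591/2048 → NEW=0, ERR=258591/2048
(1,2): OLD=12292747/65536 → NEW=255, ERR=-4418933/65536
(1,3): OLD=14210287/262144 → NEW=0, ERR=14210287/262144
(1,4): OLD=2714142637/16777216 → NEW=255, ERR=-1564047443/16777216
(1,5): OLD=16733975101/134217728 → NEW=0, ERR=16733975101/134217728
(1,6): OLD=449169316851/2147483648 → NEW=255, ERR=-98439013389/2147483648
(2,0): OLD=5178565/32768 → NEW=255, ERR=-3177275/32768
(2,1): OLD=155678407/1048576 → NEW=255, ERR=-111708473/1048576
(2,2): OLD=1835025429/16777216 → NEW=0, ERR=1835025429/16777216
(2,3): OLD=26588288173/134217728 → NEW=255, ERR=-7637232467/134217728
(2,4): OLD=143599967293/1073741824 → NEW=255, ERR=-130204197827/1073741824
(2,5): OLD=4895859386559/34359738368 → NEW=255, ERR=-3865873897281/34359738368
(2,6): OLD=54559810426409/549755813888 → NEW=0, ERR=54559810426409/549755813888
(3,0): OLD=2746834805/16777216 → NEW=255, ERR=-1531355275/16777216
(3,1): OLD=19625707601/134217728 → NEW=255, ERR=-14599813039/134217728
(3,2): OLD=193555496835/1073741824 → NEW=255, ERR=-80248668285/1073741824
(3,3): OLD=586778125413/4294967296 → NEW=255, ERR=-508438535067/4294967296
(3,4): OLD=54789761352565/549755813888 → NEW=0, ERR=54789761352565/549755813888
(3,5): OLD=1044410789259311/4398046511104 → NEW=255, ERR=-77091071072209/4398046511104
(3,6): OLD=16417940547252017/70368744177664 → NEW=255, ERR=-1526089218052303/70368744177664
Row 0: ...#...
Row 1: #.#.#.#
Row 2: ##.###.
Row 3: ####.##

Answer: ...#...
#.#.#.#
##.###.
####.##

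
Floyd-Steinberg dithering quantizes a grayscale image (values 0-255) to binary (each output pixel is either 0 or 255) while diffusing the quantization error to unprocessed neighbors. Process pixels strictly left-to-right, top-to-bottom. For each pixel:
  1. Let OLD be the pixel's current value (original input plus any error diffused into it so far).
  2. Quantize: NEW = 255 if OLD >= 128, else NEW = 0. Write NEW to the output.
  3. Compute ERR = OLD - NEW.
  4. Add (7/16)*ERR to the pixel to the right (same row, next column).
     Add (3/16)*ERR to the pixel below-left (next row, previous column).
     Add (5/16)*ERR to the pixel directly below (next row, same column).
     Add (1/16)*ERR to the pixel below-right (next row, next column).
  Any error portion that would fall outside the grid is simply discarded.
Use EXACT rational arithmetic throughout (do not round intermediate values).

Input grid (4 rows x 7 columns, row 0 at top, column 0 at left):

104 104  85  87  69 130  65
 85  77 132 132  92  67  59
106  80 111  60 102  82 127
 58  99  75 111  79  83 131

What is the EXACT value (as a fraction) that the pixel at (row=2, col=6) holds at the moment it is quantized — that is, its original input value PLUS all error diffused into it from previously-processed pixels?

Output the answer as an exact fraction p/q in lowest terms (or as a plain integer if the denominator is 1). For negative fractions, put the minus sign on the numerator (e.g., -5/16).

(0,0): OLD=104 → NEW=0, ERR=104
(0,1): OLD=299/2 → NEW=255, ERR=-211/2
(0,2): OLD=1243/32 → NEW=0, ERR=1243/32
(0,3): OLD=53245/512 → NEW=0, ERR=53245/512
(0,4): OLD=937963/8192 → NEW=0, ERR=937963/8192
(0,5): OLD=23605101/131072 → NEW=255, ERR=-9818259/131072
(0,6): OLD=67587067/2097152 → NEW=0, ERR=67587067/2097152
(1,0): OLD=3127/32 → NEW=0, ERR=3127/32
(1,1): OLD=25745/256 → NEW=0, ERR=25745/256
(1,2): OLD=1646933/8192 → NEW=255, ERR=-442027/8192
(1,3): OLD=5399753/32768 → NEW=255, ERR=-2956087/32768
(1,4): OLD=169380531/2097152 → NEW=0, ERR=169380531/2097152
(1,5): OLD=1545614835/16777216 → NEW=0, ERR=1545614835/16777216
(1,6): OLD=28103741277/268435456 → NEW=0, ERR=28103741277/268435456
(2,0): OLD=636491/4096 → NEW=255, ERR=-407989/4096
(2,1): OLD=8367545/131072 → NEW=0, ERR=8367545/131072
(2,2): OLD=233702923/2097152 → NEW=0, ERR=233702923/2097152
(2,3): OLD=1549110611/16777216 → NEW=0, ERR=1549110611/16777216
(2,4): OLD=24061369995/134217728 → NEW=255, ERR=-10164150645/134217728
(2,5): OLD=439530327841/4294967296 → NEW=0, ERR=439530327841/4294967296
(2,6): OLD=14448062540279/68719476736 → NEW=255, ERR=-3075404027401/68719476736
Target (2,6): original=127, with diffused error = 14448062540279/68719476736

Answer: 14448062540279/68719476736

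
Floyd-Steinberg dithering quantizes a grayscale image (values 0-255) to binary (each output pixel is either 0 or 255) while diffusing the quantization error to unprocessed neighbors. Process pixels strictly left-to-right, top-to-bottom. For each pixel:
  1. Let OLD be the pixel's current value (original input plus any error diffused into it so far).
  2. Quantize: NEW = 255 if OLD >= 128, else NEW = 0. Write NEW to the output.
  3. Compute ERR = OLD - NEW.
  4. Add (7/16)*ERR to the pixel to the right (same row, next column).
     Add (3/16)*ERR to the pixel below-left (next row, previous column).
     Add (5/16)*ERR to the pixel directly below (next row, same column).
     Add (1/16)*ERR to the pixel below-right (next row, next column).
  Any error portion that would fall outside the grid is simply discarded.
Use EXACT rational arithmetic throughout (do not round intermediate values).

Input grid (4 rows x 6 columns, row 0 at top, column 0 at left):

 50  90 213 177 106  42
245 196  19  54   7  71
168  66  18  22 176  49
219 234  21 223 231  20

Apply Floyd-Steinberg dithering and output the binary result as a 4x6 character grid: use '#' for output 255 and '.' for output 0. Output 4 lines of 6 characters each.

Answer: ..##..
##....
#...#.
##.##.

Derivation:
(0,0): OLD=50 → NEW=0, ERR=50
(0,1): OLD=895/8 → NEW=0, ERR=895/8
(0,2): OLD=33529/128 → NEW=255, ERR=889/128
(0,3): OLD=368719/2048 → NEW=255, ERR=-153521/2048
(0,4): OLD=2398761/32768 → NEW=0, ERR=2398761/32768
(0,5): OLD=38811423/524288 → NEW=0, ERR=38811423/524288
(1,0): OLD=36045/128 → NEW=255, ERR=3405/128
(1,1): OLD=252955/1024 → NEW=255, ERR=-8165/1024
(1,2): OLD=347959/32768 → NEW=0, ERR=347959/32768
(1,3): OLD=6472363/131072 → NEW=0, ERR=6472363/131072
(1,4): OLD=508980193/8388608 → NEW=0, ERR=508980193/8388608
(1,5): OLD=16811316695/134217728 → NEW=0, ERR=16811316695/134217728
(2,0): OLD=2864217/16384 → NEW=255, ERR=-1313703/16384
(2,1): OLD=16820323/524288 → NEW=0, ERR=16820323/524288
(2,2): OLD=370061801/8388608 → NEW=0, ERR=370061801/8388608
(2,3): OLD=4615198433/67108864 → NEW=0, ERR=4615198433/67108864
(2,4): OLD=540349965347/2147483648 → NEW=255, ERR=-7258364893/2147483648
(2,5): OLD=3108022890789/34359738368 → NEW=0, ERR=3108022890789/34359738368
(3,0): OLD=1677373641/8388608 → NEW=255, ERR=-461721399/8388608
(3,1): OLD=14979046933/67108864 → NEW=255, ERR=-2133713387/67108864
(3,2): OLD=19206826639/536870912 → NEW=0, ERR=19206826639/536870912
(3,3): OLD=9011405277613/34359738368 → NEW=255, ERR=249671993773/34359738368
(3,4): OLD=69923839021581/274877906944 → NEW=255, ERR=-170027249139/274877906944
(3,5): OLD=210162584403363/4398046511104 → NEW=0, ERR=210162584403363/4398046511104
Row 0: ..##..
Row 1: ##....
Row 2: #...#.
Row 3: ##.##.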